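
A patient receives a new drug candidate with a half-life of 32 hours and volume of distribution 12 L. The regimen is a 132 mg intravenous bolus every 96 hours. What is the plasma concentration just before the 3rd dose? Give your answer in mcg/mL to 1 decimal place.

1.5 mcg/mL

f = (1/2)^(τ/t½) = (1/2)^(96/32) ≈ 0.1250.
C₀ = D/Vd = 132/12 ≈ 11.000 mcg/mL.
Before the 3rd dose, 2 doses have been given. Superposition: Cmin = C₀·(f + f²).
≈ 11.000 × (0.1250 + 0.0156) ≈ 11.000 × 0.1406 ≈ 1.547 mcg/mL.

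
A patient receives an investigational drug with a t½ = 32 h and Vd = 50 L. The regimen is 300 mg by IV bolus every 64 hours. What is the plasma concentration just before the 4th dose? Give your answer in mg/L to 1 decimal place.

f = (1/2)^(τ/t½) = (1/2)^(64/32) ≈ 0.2500.
C₀ = D/Vd = 300/50 ≈ 6.000 mg/L.
Before the 4th dose, 3 doses have been given. Superposition: Cmin = C₀·(f + f² + … + f^3).
≈ 6.000 × (0.2500 + 0.0625 + 0.0156) ≈ 6.000 × 0.3281 ≈ 1.969 mg/L.

2.0 mg/L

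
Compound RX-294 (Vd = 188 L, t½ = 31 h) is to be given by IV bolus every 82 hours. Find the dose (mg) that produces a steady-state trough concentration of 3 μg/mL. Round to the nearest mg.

2964 mg

τ/t½ = 82/31 ≈ 2.6452, so f = (1/2)^(82/31) ≈ 0.159855.
Cmin,ss = (D/Vd)·f/(1−f), so D = Cmin,ss·Vd·(1−f)/f.
D = 3 × 188 × (1−f)/f ≈ 3 × 188 × 5.25567 ≈ 2964.20 mg.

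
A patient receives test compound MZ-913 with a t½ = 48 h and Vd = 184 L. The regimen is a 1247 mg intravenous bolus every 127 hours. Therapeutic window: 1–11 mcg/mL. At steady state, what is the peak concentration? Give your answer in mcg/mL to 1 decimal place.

8.1 mcg/mL

τ/t½ = 127/48 ≈ 2.6458, so fraction remaining f = (1/2)^(127/48) ≈ 0.1598.
At steady state, accumulation factor R = 1/(1 − e^(−kτ)) ≈ 1.1902.
Single-dose peak C₀ = D/Vd = 1247/184 ≈ 6.777 mcg/mL.
Steady-state peak Cmax,ss = C₀·R ≈ 6.777 × 1.1902 ≈ 8.066 mcg/mL.
Peak 8.1 mcg/mL vs MTC 11 mcg/mL: below toxic threshold.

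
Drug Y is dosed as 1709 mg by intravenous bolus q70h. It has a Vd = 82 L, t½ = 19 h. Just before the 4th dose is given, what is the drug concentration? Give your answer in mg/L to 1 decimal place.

f = (1/2)^(τ/t½) = (1/2)^(70/19) ≈ 0.0778.
C₀ = D/Vd = 1709/82 ≈ 20.841 mg/L.
Before the 4th dose, 3 doses have been given. Superposition: Cmin = C₀·(f + f² + … + f^3).
≈ 20.841 × (0.0778 + 0.0061 + 0.0005) ≈ 20.841 × 0.0844 ≈ 1.759 mg/L.

1.8 mg/L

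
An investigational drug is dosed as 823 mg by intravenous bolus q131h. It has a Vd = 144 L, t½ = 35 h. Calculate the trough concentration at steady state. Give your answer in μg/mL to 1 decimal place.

0.5 μg/mL

τ/t½ = 131/35 ≈ 3.7429, so fraction remaining f = (1/2)^(131/35) ≈ 0.0747.
At steady state, accumulation factor R = 1/(1 − e^(−kτ)) ≈ 1.0807.
Single-dose peak C₀ = D/Vd = 823/144 ≈ 5.715 μg/mL.
Steady-state peak Cmax,ss = C₀·R ≈ 5.715 × 1.0807 ≈ 6.176 μg/mL.
One interval later, Cmin,ss = Cmax,ss·e^(−kτ) ≈ 6.176 × 0.0747 ≈ 0.461 μg/mL.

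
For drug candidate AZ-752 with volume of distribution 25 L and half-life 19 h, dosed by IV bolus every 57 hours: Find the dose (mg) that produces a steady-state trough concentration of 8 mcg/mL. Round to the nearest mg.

τ/t½ = 57/19 ≈ 3, so f = (1/2)^(57/19) ≈ 0.125000.
Cmin,ss = (D/Vd)·f/(1−f), so D = Cmin,ss·Vd·(1−f)/f.
D = 8 × 25 × (1−f)/f ≈ 8 × 25 × 7.00000 ≈ 1400.00 mg.

1400 mg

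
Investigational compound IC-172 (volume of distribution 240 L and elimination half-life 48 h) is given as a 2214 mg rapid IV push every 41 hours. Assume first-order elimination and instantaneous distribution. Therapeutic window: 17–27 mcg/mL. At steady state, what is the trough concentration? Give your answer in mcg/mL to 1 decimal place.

11.4 mcg/mL

Over one 41-h interval, 41/48 ≈ 0.85417 half-lives elapse, leaving f ≈ 0.5532 of each dose.
Accumulation ratio R = 1/(1 − f) ≈ 1/0.4468 ≈ 2.2381.
Single-dose peak C₀ = D/Vd = 2214/240 ≈ 9.225 mcg/mL.
Cmax,ss = C₀/(1 − f) ≈ 9.225/0.4468 ≈ 20.647 mcg/mL.
One interval later, Cmin,ss = Cmax,ss·e^(−kτ) ≈ 20.647 × 0.5532 ≈ 11.422 mcg/mL.
Trough 11.4 mcg/mL vs MEC 17 mcg/mL: subtherapeutic.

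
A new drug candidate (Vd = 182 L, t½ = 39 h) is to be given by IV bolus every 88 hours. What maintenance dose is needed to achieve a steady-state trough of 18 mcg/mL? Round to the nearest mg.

τ/t½ = 88/39 ≈ 2.2564, so f = (1/2)^(88/39) ≈ 0.209292.
Cmin,ss = (D/Vd)·f/(1−f), so D = Cmin,ss·Vd·(1−f)/f.
D = 18 × 182 × (1−f)/f ≈ 18 × 182 × 3.77801 ≈ 12376.76 mg.

12377 mg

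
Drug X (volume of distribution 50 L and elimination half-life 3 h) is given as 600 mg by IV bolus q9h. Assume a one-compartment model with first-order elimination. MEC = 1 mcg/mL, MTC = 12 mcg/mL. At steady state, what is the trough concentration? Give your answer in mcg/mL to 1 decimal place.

τ = 9 h = 3 half-lives, so f = (1/2)^3 = 0.125.
Accumulation ratio R = 1/(1 − f) = 1/0.875 = 8/7.
Single-dose peak C₀ = D/Vd = 600/50 = 12 mcg/mL.
Steady-state peak Cmax,ss = C₀·R = 12 × 8/7 ≈ 13.714 mcg/mL.
Steady-state trough Cmin,ss = Cmax,ss·f ≈ 13.714 × 0.125 ≈ 1.714 mcg/mL.
Trough 1.7 mcg/mL vs MEC 1 mcg/mL: adequate.

1.7 mcg/mL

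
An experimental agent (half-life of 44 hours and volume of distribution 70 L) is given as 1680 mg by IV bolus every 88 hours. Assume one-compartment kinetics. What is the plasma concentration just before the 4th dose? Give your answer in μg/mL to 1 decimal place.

f = (1/2)^(τ/t½) = (1/2)^(88/44) ≈ 0.2500.
C₀ = D/Vd = 1680/70 ≈ 24.000 μg/mL.
Before the 4th dose, 3 doses have been given. Superposition: Cmin = C₀·(f + f² + … + f^3).
≈ 24.000 × (0.2500 + 0.0625 + 0.0156) ≈ 24.000 × 0.3281 ≈ 7.874 μg/mL.

7.9 μg/mL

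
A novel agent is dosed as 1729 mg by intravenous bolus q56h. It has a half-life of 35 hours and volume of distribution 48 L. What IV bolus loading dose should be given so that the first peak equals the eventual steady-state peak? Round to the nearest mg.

f = (1/2)^(56/35) ≈ 0.329877; accumulation ratio R = 1/(1−f) ≈ 1.49226.
Loading dose to hit Cmax,ss on first dose: D_load = D_maint·R ≈ 1729 × 1.49226 ≈ 2580.12 mg.

2580 mg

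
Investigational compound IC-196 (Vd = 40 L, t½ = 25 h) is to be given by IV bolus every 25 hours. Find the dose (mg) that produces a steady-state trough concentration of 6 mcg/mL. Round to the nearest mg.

τ/t½ = 25/25 ≈ 1, so f = (1/2)^(25/25) ≈ 0.500000.
Cmin,ss = (D/Vd)·f/(1−f), so D = Cmin,ss·Vd·(1−f)/f.
D = 6 × 40 × (1−f)/f ≈ 6 × 40 × 1.00000 ≈ 240.00 mg.

240 mg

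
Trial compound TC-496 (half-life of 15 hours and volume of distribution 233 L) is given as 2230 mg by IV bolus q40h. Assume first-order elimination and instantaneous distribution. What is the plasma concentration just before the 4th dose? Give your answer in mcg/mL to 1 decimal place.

f = (1/2)^(τ/t½) = (1/2)^(40/15) ≈ 0.1575.
C₀ = D/Vd = 2230/233 ≈ 9.571 mcg/mL.
Before the 4th dose, 3 doses have been given. Superposition: Cmin = C₀·(f + f² + … + f^3).
≈ 9.571 × (0.1575 + 0.0248 + 0.0039) ≈ 9.571 × 0.1862 ≈ 1.782 mcg/mL.

1.8 mcg/mL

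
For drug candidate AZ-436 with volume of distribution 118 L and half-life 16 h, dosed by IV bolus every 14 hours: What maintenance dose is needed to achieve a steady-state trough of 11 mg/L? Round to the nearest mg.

1083 mg

τ/t½ = 14/16 ≈ 0.875, so f = (1/2)^(14/16) ≈ 0.545254.
Cmin,ss = (D/Vd)·f/(1−f), so D = Cmin,ss·Vd·(1−f)/f.
D = 11 × 118 × (1−f)/f ≈ 11 × 118 × 0.83401 ≈ 1082.54 mg.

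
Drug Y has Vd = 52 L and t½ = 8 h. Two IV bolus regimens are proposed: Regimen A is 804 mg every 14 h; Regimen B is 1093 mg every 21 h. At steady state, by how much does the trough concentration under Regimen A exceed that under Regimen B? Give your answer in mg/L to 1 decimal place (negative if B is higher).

Regimen A: f = (1/2)^(14/8) ≈ 0.2973; Cmin,ss = (804/52)·f/(1−f) ≈ 6.542 mg/L.
Regimen B: f = (1/2)^(21/8) ≈ 0.1621; Cmin,ss = (1093/52)·f/(1−f) ≈ 4.066 mg/L.
Difference ≈ 6.542 − 4.066 ≈ 2.476 mg/L.

2.5 mg/L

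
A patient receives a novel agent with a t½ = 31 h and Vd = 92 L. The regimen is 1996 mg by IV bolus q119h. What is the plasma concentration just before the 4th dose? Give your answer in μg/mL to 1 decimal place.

1.6 μg/mL

f = (1/2)^(τ/t½) = (1/2)^(119/31) ≈ 0.0699.
C₀ = D/Vd = 1996/92 ≈ 21.696 μg/mL.
Before the 4th dose, 3 doses have been given. Superposition: Cmin = C₀·(f + f² + … + f^3).
≈ 21.696 × (0.0699 + 0.0049 + 0.0003) ≈ 21.696 × 0.0751 ≈ 1.629 μg/mL.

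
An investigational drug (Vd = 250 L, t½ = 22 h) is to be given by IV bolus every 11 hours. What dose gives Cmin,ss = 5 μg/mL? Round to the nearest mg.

518 mg

τ/t½ = 11/22 ≈ 0.5, so f = (1/2)^(11/22) ≈ 0.707107.
Cmin,ss = (D/Vd)·f/(1−f), so D = Cmin,ss·Vd·(1−f)/f.
D = 5 × 250 × (1−f)/f ≈ 5 × 250 × 0.41421 ≈ 517.76 mg.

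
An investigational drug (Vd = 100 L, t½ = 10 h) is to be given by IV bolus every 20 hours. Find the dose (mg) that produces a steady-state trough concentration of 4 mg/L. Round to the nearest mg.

1200 mg

τ/t½ = 20/10 ≈ 2, so f = (1/2)^(20/10) ≈ 0.250000.
Cmin,ss = (D/Vd)·f/(1−f), so D = Cmin,ss·Vd·(1−f)/f.
D = 4 × 100 × (1−f)/f ≈ 4 × 100 × 3.00000 ≈ 1200.00 mg.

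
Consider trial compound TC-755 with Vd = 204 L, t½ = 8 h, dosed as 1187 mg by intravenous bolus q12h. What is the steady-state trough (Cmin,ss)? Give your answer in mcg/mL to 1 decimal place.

3.2 mcg/mL

k = ln2/t½ = ln2/8 ≈ 0.086643 h⁻¹; fraction remaining f = e^(−kτ) = e^(−0.086643×12) ≈ 0.3536.
Each bolus raises the concentration by D/Vd = 1187/204 ≈ 5.819 mcg/mL.
Steady-state trough Cmin,ss = C₀·f/(1−f) ≈ 5.819 × 0.3536/0.6464 ≈ 3.183 mcg/mL.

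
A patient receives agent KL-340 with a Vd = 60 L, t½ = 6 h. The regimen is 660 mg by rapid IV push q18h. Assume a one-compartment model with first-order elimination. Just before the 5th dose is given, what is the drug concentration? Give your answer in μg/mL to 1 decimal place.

1.6 μg/mL

f = (1/2)^(τ/t½) = (1/2)^(18/6) ≈ 0.1250.
C₀ = D/Vd = 660/60 ≈ 11.000 μg/mL.
Before the 5th dose, 4 doses have been given. Superposition: Cmin = C₀·(f + f² + … + f^4).
≈ 11.000 × (0.1250 + 0.0156 + 0.0020 + 0.0002) ≈ 11.000 × 0.1428 ≈ 1.571 μg/mL.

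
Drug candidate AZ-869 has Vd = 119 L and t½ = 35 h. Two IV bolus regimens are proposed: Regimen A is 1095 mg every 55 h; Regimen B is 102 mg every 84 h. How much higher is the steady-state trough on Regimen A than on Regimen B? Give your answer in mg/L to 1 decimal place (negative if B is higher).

4.5 mg/L

Regimen A: f = (1/2)^(55/35) ≈ 0.3365; Cmin,ss = (1095/119)·f/(1−f) ≈ 4.667 mg/L.
Regimen B: f = (1/2)^(84/35) ≈ 0.1895; Cmin,ss = (102/119)·f/(1−f) ≈ 0.200 mg/L.
Difference ≈ 4.667 − 0.200 ≈ 4.467 mg/L.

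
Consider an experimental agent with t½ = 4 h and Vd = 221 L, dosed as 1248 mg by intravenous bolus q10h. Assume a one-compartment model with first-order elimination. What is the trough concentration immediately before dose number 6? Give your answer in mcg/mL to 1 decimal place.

f = (1/2)^(τ/t½) = (1/2)^(10/4) ≈ 0.1768.
C₀ = D/Vd = 1248/221 ≈ 5.647 mcg/mL.
Before the 6th dose, 5 doses have been given. Superposition: Cmin = C₀·(f + f² + … + f^5).
≈ 5.647 × (0.1768 + 0.0313 + 0.0055 + 0.0010 + 0.0002) ≈ 5.647 × 0.2148 ≈ 1.213 mcg/mL.

1.2 mcg/mL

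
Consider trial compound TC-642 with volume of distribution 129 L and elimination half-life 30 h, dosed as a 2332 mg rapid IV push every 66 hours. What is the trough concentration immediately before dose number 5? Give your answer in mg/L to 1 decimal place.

f = (1/2)^(τ/t½) = (1/2)^(66/30) ≈ 0.2176.
C₀ = D/Vd = 2332/129 ≈ 18.078 mg/L.
Before the 5th dose, 4 doses have been given. Superposition: Cmin = C₀·(f + f² + … + f^4).
≈ 18.078 × (0.2176 + 0.0473 + 0.0103 + 0.0022) ≈ 18.078 × 0.2774 ≈ 5.015 mg/L.

5.0 mg/L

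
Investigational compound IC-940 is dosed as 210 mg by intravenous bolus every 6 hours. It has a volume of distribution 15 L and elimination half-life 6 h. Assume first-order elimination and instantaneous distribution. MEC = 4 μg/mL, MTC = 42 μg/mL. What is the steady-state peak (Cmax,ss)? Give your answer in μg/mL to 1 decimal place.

28.0 μg/mL

τ = 6 h = 1 half-life, so f = (1/2)^1 = 0.5.
At steady state, R = 1/(1 − 0.5) = 2/1.
Single-dose peak C₀ = D/Vd = 210/15 = 14 μg/mL.
Steady-state peak Cmax,ss = C₀·R = 14 × 2/1 ≈ 28.000 μg/mL.
Peak 28.0 μg/mL vs MTC 42 μg/mL: below toxic threshold.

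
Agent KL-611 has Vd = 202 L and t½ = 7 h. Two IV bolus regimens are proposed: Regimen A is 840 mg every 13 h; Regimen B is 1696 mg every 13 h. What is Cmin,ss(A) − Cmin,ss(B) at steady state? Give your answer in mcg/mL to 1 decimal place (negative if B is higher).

-1.6 mcg/mL

Regimen A: f = (1/2)^(13/7) ≈ 0.2760; Cmin,ss = (840/202)·f/(1−f) ≈ 1.585 mcg/mL.
Regimen B: f = (1/2)^(13/7) ≈ 0.2760; Cmin,ss = (1696/202)·f/(1−f) ≈ 3.201 mcg/mL.
Difference ≈ 1.585 − 3.201 ≈ -1.616 mcg/mL.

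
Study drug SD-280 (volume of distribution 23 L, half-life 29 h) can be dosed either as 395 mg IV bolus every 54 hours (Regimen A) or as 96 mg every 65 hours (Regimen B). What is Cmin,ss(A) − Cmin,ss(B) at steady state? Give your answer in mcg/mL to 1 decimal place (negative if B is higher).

5.4 mcg/mL

Regimen A: f = (1/2)^(54/29) ≈ 0.2751; Cmin,ss = (395/23)·f/(1−f) ≈ 6.518 mcg/mL.
Regimen B: f = (1/2)^(65/29) ≈ 0.2115; Cmin,ss = (96/23)·f/(1−f) ≈ 1.120 mcg/mL.
Difference ≈ 6.518 − 1.120 ≈ 5.398 mcg/mL.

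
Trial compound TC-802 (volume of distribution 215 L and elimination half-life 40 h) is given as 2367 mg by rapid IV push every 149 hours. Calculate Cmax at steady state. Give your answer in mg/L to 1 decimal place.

Over one 149-h interval, 149/40 ≈ 3.725 half-lives elapse, leaving f ≈ 0.0756 of each dose.
Accumulation ratio R = 1/(1 − f) ≈ 1/0.9244 ≈ 1.0818.
Single-dose peak C₀ = D/Vd = 2367/215 ≈ 11.009 mg/L.
Cmax,ss = C₀/(1 − f) ≈ 11.009/0.9244 ≈ 11.909 mg/L.

11.9 mg/L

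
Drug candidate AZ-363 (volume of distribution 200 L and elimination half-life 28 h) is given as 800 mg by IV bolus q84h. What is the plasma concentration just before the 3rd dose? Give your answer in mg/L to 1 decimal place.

0.6 mg/L

f = (1/2)^(τ/t½) = (1/2)^(84/28) ≈ 0.1250.
C₀ = D/Vd = 800/200 ≈ 4.000 mg/L.
Before the 3rd dose, 2 doses have been given. Superposition: Cmin = C₀·(f + f²).
≈ 4.000 × (0.1250 + 0.0156) ≈ 4.000 × 0.1406 ≈ 0.562 mg/L.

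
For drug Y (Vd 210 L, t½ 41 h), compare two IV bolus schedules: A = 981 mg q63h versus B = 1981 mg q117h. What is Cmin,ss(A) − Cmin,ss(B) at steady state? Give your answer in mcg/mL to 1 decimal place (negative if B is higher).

Regimen A: f = (1/2)^(63/41) ≈ 0.3447; Cmin,ss = (981/210)·f/(1−f) ≈ 2.457 mcg/mL.
Regimen B: f = (1/2)^(117/41) ≈ 0.1383; Cmin,ss = (1981/210)·f/(1−f) ≈ 1.514 mcg/mL.
Difference ≈ 2.457 − 1.514 ≈ 0.943 mcg/mL.

0.9 mcg/mL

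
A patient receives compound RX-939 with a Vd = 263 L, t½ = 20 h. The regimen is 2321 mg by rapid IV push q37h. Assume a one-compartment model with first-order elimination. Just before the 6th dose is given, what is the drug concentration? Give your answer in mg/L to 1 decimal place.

f = (1/2)^(τ/t½) = (1/2)^(37/20) ≈ 0.2774.
C₀ = D/Vd = 2321/263 ≈ 8.825 mg/L.
Before the 6th dose, 5 doses have been given. Superposition: Cmin = C₀·(f + f² + … + f^5).
≈ 8.825 × (0.2774 + 0.0770 + 0.0213 + 0.0059 + 0.0016) ≈ 8.825 × 0.3832 ≈ 3.382 mg/L.

3.4 mg/L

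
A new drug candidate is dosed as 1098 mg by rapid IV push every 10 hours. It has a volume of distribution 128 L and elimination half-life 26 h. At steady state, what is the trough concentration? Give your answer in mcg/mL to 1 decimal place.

Over one 10-h interval, 10/26 ≈ 0.38462 half-lives elapse, leaving f ≈ 0.7660 of each dose.
At steady state, accumulation factor R = 1/(1 − e^(−kτ)) ≈ 4.2735.
Single-dose peak C₀ = D/Vd = 1098/128 ≈ 8.578 mcg/mL.
Cmax,ss = C₀/(1 − f) ≈ 8.578/0.2340 ≈ 36.658 mcg/mL.
Steady-state trough Cmin,ss = Cmax,ss·f ≈ 36.658 × 0.7660 ≈ 28.080 mcg/mL.

28.1 mcg/mL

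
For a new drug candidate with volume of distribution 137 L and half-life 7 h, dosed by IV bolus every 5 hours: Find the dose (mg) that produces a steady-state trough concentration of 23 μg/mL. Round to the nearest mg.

τ/t½ = 5/7 ≈ 0.71429, so f = (1/2)^(5/7) ≈ 0.609507.
Cmin,ss = (D/Vd)·f/(1−f), so D = Cmin,ss·Vd·(1−f)/f.
D = 23 × 137 × (1−f)/f ≈ 23 × 137 × 0.64067 ≈ 2018.75 mg.

2019 mg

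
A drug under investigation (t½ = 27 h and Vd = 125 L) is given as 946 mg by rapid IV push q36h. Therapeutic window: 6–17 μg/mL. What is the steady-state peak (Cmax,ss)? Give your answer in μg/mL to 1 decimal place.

τ/t½ = 36/27 ≈ 1.3333, so fraction remaining f = (1/2)^(36/27) ≈ 0.3969.
Accumulation ratio R = 1/(1 − f) ≈ 1/0.6031 ≈ 1.6581.
Each bolus raises the concentration by D/Vd = 946/125 ≈ 7.568 μg/mL.
Steady-state peak Cmax,ss = C₀·R ≈ 7.568 × 1.6581 ≈ 12.549 μg/mL.
Peak 12.5 μg/mL vs MTC 17 μg/mL: below toxic threshold.

12.5 μg/mL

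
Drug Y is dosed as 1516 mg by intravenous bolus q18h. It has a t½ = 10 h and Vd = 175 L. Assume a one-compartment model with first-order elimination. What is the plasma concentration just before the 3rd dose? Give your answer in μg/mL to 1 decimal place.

f = (1/2)^(τ/t½) = (1/2)^(18/10) ≈ 0.2872.
C₀ = D/Vd = 1516/175 ≈ 8.663 μg/mL.
Before the 3rd dose, 2 doses have been given. Superposition: Cmin = C₀·(f + f²).
≈ 8.663 × (0.2872 + 0.0825) ≈ 8.663 × 0.3697 ≈ 3.203 μg/mL.

3.2 μg/mL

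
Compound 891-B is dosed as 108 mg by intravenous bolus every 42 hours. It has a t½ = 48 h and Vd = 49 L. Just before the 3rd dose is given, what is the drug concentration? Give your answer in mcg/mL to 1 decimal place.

f = (1/2)^(τ/t½) = (1/2)^(42/48) ≈ 0.5453.
C₀ = D/Vd = 108/49 ≈ 2.204 mcg/mL.
Before the 3rd dose, 2 doses have been given. Superposition: Cmin = C₀·(f + f²).
≈ 2.204 × (0.5453 + 0.2974) ≈ 2.204 × 0.8427 ≈ 1.857 mcg/mL.

1.9 mcg/mL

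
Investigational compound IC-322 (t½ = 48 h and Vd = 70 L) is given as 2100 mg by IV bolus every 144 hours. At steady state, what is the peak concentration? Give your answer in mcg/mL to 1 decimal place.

τ = 144 h = 3 half-lives, so f = (1/2)^3 = 0.125.
Accumulation ratio R = 1/(1 − f) = 1/0.875 = 8/7.
Single-dose peak C₀ = D/Vd = 2100/70 = 30 mcg/mL.
Steady-state peak Cmax,ss = C₀·R = 30 × 8/7 ≈ 34.286 mcg/mL.

34.3 mcg/mL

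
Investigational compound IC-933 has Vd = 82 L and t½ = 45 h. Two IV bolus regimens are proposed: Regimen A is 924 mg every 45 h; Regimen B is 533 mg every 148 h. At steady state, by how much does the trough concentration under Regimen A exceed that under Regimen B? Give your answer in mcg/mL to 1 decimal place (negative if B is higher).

Regimen A: f = (1/2)^(45/45) ≈ 0.5000; Cmin,ss = (924/82)·f/(1−f) ≈ 11.268 mcg/mL.
Regimen B: f = (1/2)^(148/45) ≈ 0.1023; Cmin,ss = (533/82)·f/(1−f) ≈ 0.741 mcg/mL.
Difference ≈ 11.268 − 0.741 ≈ 10.527 mcg/mL.

10.5 mcg/mL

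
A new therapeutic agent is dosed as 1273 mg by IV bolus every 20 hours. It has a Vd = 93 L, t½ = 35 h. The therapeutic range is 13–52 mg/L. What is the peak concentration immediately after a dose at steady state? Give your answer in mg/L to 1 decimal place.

Over one 20-h interval, 20/35 ≈ 0.57143 half-lives elapse, leaving f ≈ 0.6730 of each dose.
Accumulation ratio R = 1/(1 − f) ≈ 1/0.3270 ≈ 3.0581.
Each bolus raises the concentration by D/Vd = 1273/93 ≈ 13.688 mg/L.
Steady-state peak Cmax,ss = C₀·R ≈ 13.688 × 3.0581 ≈ 41.859 mg/L.
Peak 41.9 mg/L vs MTC 52 mg/L: below toxic threshold.

41.9 mg/L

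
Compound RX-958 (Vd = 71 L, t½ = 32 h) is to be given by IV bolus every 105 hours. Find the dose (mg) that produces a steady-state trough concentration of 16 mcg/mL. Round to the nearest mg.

τ/t½ = 105/32 ≈ 3.2812, so f = (1/2)^(105/32) ≈ 0.102860.
Cmin,ss = (D/Vd)·f/(1−f), so D = Cmin,ss·Vd·(1−f)/f.
D = 16 × 71 × (1−f)/f ≈ 16 × 71 × 8.72195 ≈ 9908.14 mg.

9908 mg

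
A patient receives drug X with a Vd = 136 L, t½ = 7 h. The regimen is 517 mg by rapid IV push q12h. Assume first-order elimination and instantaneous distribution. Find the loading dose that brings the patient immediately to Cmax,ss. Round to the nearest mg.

744 mg

f = (1/2)^(12/7) ≈ 0.304753; accumulation ratio R = 1/(1−f) ≈ 1.43834.
Loading dose to hit Cmax,ss on first dose: D_load = D_maint·R ≈ 517 × 1.43834 ≈ 743.62 mg.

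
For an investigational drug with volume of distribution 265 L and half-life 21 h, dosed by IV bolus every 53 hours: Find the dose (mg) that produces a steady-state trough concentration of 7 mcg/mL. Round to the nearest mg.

τ/t½ = 53/21 ≈ 2.5238, so f = (1/2)^(53/21) ≈ 0.173883.
Cmin,ss = (D/Vd)·f/(1−f), so D = Cmin,ss·Vd·(1−f)/f.
D = 7 × 265 × (1−f)/f ≈ 7 × 265 × 4.75099 ≈ 8813.09 mg.

8813 mg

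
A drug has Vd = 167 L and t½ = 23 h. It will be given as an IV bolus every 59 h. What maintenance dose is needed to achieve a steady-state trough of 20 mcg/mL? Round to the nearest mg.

16428 mg

τ/t½ = 59/23 ≈ 2.5652, so f = (1/2)^(59/23) ≈ 0.168963.
Cmin,ss = (D/Vd)·f/(1−f), so D = Cmin,ss·Vd·(1−f)/f.
D = 20 × 167 × (1−f)/f ≈ 20 × 167 × 4.91846 ≈ 16427.66 mg.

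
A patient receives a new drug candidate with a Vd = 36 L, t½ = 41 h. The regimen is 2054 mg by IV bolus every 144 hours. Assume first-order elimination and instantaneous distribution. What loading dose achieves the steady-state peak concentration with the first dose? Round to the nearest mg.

f = (1/2)^(144/41) ≈ 0.087644; accumulation ratio R = 1/(1−f) ≈ 1.09606.
Loading dose to hit Cmax,ss on first dose: D_load = D_maint·R ≈ 2054 × 1.09606 ≈ 2251.31 mg.

2251 mg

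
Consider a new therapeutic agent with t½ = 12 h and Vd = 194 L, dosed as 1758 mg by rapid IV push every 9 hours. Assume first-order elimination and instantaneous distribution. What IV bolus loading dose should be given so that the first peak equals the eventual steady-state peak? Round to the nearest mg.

4336 mg

f = (1/2)^(9/12) ≈ 0.594604; accumulation ratio R = 1/(1−f) ≈ 2.46672.
Loading dose to hit Cmax,ss on first dose: D_load = D_maint·R ≈ 1758 × 2.46672 ≈ 4336.49 mg.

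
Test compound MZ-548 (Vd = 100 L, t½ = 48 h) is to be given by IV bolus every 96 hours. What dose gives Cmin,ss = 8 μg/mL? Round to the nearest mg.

τ/t½ = 96/48 ≈ 2, so f = (1/2)^(96/48) ≈ 0.250000.
Cmin,ss = (D/Vd)·f/(1−f), so D = Cmin,ss·Vd·(1−f)/f.
D = 8 × 100 × (1−f)/f ≈ 8 × 100 × 3.00000 ≈ 2400.00 mg.

2400 mg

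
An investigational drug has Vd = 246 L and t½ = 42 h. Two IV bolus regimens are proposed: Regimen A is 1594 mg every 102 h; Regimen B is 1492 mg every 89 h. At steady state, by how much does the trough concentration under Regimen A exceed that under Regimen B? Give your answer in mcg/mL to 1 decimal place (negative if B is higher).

Regimen A: f = (1/2)^(102/42) ≈ 0.1857; Cmin,ss = (1594/246)·f/(1−f) ≈ 1.478 mcg/mL.
Regimen B: f = (1/2)^(89/42) ≈ 0.2302; Cmin,ss = (1492/246)·f/(1−f) ≈ 1.814 mcg/mL.
Difference ≈ 1.478 − 1.814 ≈ -0.336 mcg/mL.

-0.3 mcg/mL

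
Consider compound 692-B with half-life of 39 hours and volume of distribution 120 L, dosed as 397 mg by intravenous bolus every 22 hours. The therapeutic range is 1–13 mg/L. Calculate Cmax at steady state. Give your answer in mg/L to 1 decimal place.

10.2 mg/L

k = ln2/t½ = ln2/39 ≈ 0.017773 h⁻¹; fraction remaining f = e^(−kτ) = e^(−0.017773×22) ≈ 0.6764.
At steady state, accumulation factor R = 1/(1 − e^(−kτ)) ≈ 3.0902.
Single-dose peak C₀ = D/Vd = 397/120 ≈ 3.308 mg/L.
Cmax,ss = C₀/(1 − f) ≈ 3.308/0.3236 ≈ 10.222 mg/L.
Peak 10.2 mg/L vs MTC 13 mg/L: below toxic threshold.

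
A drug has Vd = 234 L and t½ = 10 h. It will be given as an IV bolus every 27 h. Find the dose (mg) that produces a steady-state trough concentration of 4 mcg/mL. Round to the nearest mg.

τ/t½ = 27/10 ≈ 2.7, so f = (1/2)^(27/10) ≈ 0.153893.
Cmin,ss = (D/Vd)·f/(1−f), so D = Cmin,ss·Vd·(1−f)/f.
D = 4 × 234 × (1−f)/f ≈ 4 × 234 × 5.49802 ≈ 5146.15 mg.

5146 mg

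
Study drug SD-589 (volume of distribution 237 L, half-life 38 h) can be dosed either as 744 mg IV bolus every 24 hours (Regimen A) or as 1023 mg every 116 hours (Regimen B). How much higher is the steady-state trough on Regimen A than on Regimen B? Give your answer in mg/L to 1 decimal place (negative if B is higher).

Regimen A: f = (1/2)^(24/38) ≈ 0.6455; Cmin,ss = (744/237)·f/(1−f) ≈ 5.716 mg/L.
Regimen B: f = (1/2)^(116/38) ≈ 0.1205; Cmin,ss = (1023/237)·f/(1−f) ≈ 0.591 mg/L.
Difference ≈ 5.716 − 0.591 ≈ 5.125 mg/L.

5.1 mg/L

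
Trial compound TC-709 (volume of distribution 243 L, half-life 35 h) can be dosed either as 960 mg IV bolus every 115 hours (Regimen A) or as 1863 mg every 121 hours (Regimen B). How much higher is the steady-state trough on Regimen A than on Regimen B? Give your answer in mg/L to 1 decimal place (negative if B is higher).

-0.3 mg/L

Regimen A: f = (1/2)^(115/35) ≈ 0.1025; Cmin,ss = (960/243)·f/(1−f) ≈ 0.451 mg/L.
Regimen B: f = (1/2)^(121/35) ≈ 0.0911; Cmin,ss = (1863/243)·f/(1−f) ≈ 0.768 mg/L.
Difference ≈ 0.451 − 0.768 ≈ -0.317 mg/L.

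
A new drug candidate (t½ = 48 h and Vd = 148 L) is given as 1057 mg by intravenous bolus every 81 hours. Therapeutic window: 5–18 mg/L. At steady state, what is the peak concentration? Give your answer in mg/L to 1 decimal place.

10.4 mg/L

k = ln2/t½ = ln2/48 ≈ 0.014441 h⁻¹; fraction remaining f = e^(−kτ) = e^(−0.014441×81) ≈ 0.3105.
At steady state, accumulation factor R = 1/(1 − e^(−kτ)) ≈ 1.4503.
Single-dose peak C₀ = D/Vd = 1057/148 ≈ 7.142 mg/L.
Steady-state peak Cmax,ss = C₀·R ≈ 7.142 × 1.4503 ≈ 10.358 mg/L.
Peak 10.4 mg/L vs MTC 18 mg/L: below toxic threshold.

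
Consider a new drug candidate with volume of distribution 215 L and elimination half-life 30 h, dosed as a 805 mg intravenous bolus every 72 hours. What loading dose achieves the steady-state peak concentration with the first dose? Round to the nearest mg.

f = (1/2)^(72/30) ≈ 0.189465; accumulation ratio R = 1/(1−f) ≈ 1.23375.
Loading dose to hit Cmax,ss on first dose: D_load = D_maint·R ≈ 805 × 1.23375 ≈ 993.17 mg.

993 mg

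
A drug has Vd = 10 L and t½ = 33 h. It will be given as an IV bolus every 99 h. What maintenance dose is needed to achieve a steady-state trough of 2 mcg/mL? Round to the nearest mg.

140 mg

τ/t½ = 99/33 ≈ 3, so f = (1/2)^(99/33) ≈ 0.125000.
Cmin,ss = (D/Vd)·f/(1−f), so D = Cmin,ss·Vd·(1−f)/f.
D = 2 × 10 × (1−f)/f ≈ 2 × 10 × 7.00000 ≈ 140.00 mg.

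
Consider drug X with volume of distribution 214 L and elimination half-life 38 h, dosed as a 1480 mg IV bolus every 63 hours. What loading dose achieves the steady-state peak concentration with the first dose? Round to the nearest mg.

2167 mg

f = (1/2)^(63/38) ≈ 0.316901; accumulation ratio R = 1/(1−f) ≈ 1.46392.
Loading dose to hit Cmax,ss on first dose: D_load = D_maint·R ≈ 1480 × 1.46392 ≈ 2166.60 mg.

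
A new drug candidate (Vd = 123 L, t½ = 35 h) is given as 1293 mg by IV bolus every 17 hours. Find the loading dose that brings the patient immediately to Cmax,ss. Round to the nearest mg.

f = (1/2)^(17/35) ≈ 0.714143; accumulation ratio R = 1/(1−f) ≈ 3.49825.
Loading dose to hit Cmax,ss on first dose: D_load = D_maint·R ≈ 1293 × 3.49825 ≈ 4523.24 mg.

4523 mg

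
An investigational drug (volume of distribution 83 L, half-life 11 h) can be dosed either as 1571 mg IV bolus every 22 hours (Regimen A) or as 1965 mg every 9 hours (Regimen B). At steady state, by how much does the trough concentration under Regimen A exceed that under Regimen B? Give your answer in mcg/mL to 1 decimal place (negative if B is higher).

Regimen A: f = (1/2)^(22/11) ≈ 0.2500; Cmin,ss = (1571/83)·f/(1−f) ≈ 6.309 mcg/mL.
Regimen B: f = (1/2)^(9/11) ≈ 0.5672; Cmin,ss = (1965/83)·f/(1−f) ≈ 31.027 mcg/mL.
Difference ≈ 6.309 − 31.027 ≈ -24.718 mcg/mL.

-24.7 mcg/mL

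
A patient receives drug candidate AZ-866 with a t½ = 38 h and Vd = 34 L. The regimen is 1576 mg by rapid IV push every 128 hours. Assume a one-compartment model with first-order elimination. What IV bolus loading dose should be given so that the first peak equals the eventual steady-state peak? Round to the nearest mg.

f = (1/2)^(128/38) ≈ 0.096829; accumulation ratio R = 1/(1−f) ≈ 1.10721.
Loading dose to hit Cmax,ss on first dose: D_load = D_maint·R ≈ 1576 × 1.10721 ≈ 1744.96 mg.

1745 mg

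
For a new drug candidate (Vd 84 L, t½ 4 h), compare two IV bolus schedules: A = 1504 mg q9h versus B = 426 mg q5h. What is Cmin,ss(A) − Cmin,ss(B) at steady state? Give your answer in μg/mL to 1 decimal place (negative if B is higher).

Regimen A: f = (1/2)^(9/4) ≈ 0.2102; Cmin,ss = (1504/84)·f/(1−f) ≈ 4.765 μg/mL.
Regimen B: f = (1/2)^(5/4) ≈ 0.4204; Cmin,ss = (426/84)·f/(1−f) ≈ 3.678 μg/mL.
Difference ≈ 4.765 − 3.678 ≈ 1.087 μg/mL.

1.1 μg/mL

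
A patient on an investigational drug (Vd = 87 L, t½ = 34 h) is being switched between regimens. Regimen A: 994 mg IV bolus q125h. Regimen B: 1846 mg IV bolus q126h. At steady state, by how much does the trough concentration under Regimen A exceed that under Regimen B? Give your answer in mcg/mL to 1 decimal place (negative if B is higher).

-0.8 mcg/mL

Regimen A: f = (1/2)^(125/34) ≈ 0.0782; Cmin,ss = (994/87)·f/(1−f) ≈ 0.969 mcg/mL.
Regimen B: f = (1/2)^(126/34) ≈ 0.0766; Cmin,ss = (1846/87)·f/(1−f) ≈ 1.760 mcg/mL.
Difference ≈ 0.969 − 1.760 ≈ -0.791 mcg/mL.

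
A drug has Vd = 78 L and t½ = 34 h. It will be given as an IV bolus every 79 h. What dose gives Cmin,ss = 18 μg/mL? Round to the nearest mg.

τ/t½ = 79/34 ≈ 2.3235, so f = (1/2)^(79/34) ≈ 0.199778.
Cmin,ss = (D/Vd)·f/(1−f), so D = Cmin,ss·Vd·(1−f)/f.
D = 18 × 78 × (1−f)/f ≈ 18 × 78 × 4.00556 ≈ 5623.81 mg.

5624 mg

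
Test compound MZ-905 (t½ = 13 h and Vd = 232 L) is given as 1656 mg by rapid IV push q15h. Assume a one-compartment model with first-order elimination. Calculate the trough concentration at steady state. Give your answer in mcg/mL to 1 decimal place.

Over one 15-h interval, 15/13 ≈ 1.1538 half-lives elapse, leaving f ≈ 0.4494 of each dose.
Accumulation ratio R = 1/(1 − f) ≈ 1/0.5506 ≈ 1.8162.
Single-dose peak C₀ = D/Vd = 1656/232 ≈ 7.138 mcg/mL.
Steady-state peak Cmax,ss = C₀·R ≈ 7.138 × 1.8162 ≈ 12.964 mcg/mL.
One interval later, Cmin,ss = Cmax,ss·e^(−kτ) ≈ 12.964 × 0.4494 ≈ 5.826 mcg/mL.

5.8 mcg/mL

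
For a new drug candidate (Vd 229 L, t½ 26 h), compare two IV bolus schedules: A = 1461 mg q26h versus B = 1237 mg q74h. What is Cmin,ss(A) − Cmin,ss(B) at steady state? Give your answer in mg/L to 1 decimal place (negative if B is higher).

5.5 mg/L

Regimen A: f = (1/2)^(26/26) ≈ 0.5000; Cmin,ss = (1461/229)·f/(1−f) ≈ 6.380 mg/L.
Regimen B: f = (1/2)^(74/26) ≈ 0.1391; Cmin,ss = (1237/229)·f/(1−f) ≈ 0.873 mg/L.
Difference ≈ 6.380 − 0.873 ≈ 5.507 mg/L.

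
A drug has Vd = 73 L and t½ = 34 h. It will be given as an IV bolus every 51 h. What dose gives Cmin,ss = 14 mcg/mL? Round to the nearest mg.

τ/t½ = 51/34 ≈ 1.5, so f = (1/2)^(51/34) ≈ 0.353553.
Cmin,ss = (D/Vd)·f/(1−f), so D = Cmin,ss·Vd·(1−f)/f.
D = 14 × 73 × (1−f)/f ≈ 14 × 73 × 1.82843 ≈ 1868.66 mg.

1869 mg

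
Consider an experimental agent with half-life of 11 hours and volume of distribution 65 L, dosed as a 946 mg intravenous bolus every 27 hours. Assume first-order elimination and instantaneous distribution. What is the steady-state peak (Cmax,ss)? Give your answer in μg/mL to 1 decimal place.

k = ln2/t½ = ln2/11 ≈ 0.063013 h⁻¹; fraction remaining f = e^(−kτ) = e^(−0.063013×27) ≈ 0.1824.
Accumulation ratio R = 1/(1 − f) ≈ 1/0.8176 ≈ 1.2231.
Each bolus raises the concentration by D/Vd = 946/65 ≈ 14.554 μg/mL.
Steady-state peak Cmax,ss = C₀·R ≈ 14.554 × 1.2231 ≈ 17.801 μg/mL.

17.8 μg/mL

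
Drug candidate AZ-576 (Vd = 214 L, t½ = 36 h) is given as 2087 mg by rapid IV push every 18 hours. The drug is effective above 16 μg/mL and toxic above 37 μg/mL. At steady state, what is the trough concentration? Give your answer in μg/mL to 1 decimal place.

23.5 μg/mL

k = ln2/t½ = ln2/36 ≈ 0.019254 h⁻¹; fraction remaining f = e^(−kτ) = e^(−0.019254×18) ≈ 0.7071.
Each bolus raises the concentration by D/Vd = 2087/214 ≈ 9.752 μg/mL.
Steady-state trough Cmin,ss = C₀·f/(1−f) ≈ 9.752 × 0.7071/0.2929 ≈ 23.543 μg/mL.
Trough 23.5 μg/mL vs MEC 16 μg/mL: adequate.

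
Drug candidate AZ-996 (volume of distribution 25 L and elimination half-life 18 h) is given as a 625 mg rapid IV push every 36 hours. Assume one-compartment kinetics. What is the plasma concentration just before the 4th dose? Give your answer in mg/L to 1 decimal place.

f = (1/2)^(τ/t½) = (1/2)^(36/18) ≈ 0.2500.
C₀ = D/Vd = 625/25 ≈ 25.000 mg/L.
Before the 4th dose, 3 doses have been given. Superposition: Cmin = C₀·(f + f² + … + f^3).
≈ 25.000 × (0.2500 + 0.0625 + 0.0156) ≈ 25.000 × 0.3281 ≈ 8.203 mg/L.

8.2 mg/L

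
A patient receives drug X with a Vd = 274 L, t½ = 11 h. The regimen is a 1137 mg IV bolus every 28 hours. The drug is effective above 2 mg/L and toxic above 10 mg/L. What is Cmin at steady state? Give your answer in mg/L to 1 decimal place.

0.9 mg/L

Over one 28-h interval, 28/11 ≈ 2.5455 half-lives elapse, leaving f ≈ 0.1713 of each dose.
Accumulation ratio R = 1/(1 − f) ≈ 1/0.8287 ≈ 1.2067.
Each bolus raises the concentration by D/Vd = 1137/274 ≈ 4.150 mg/L.
Steady-state peak Cmax,ss = C₀·R ≈ 4.150 × 1.2067 ≈ 5.008 mg/L.
One interval later, Cmin,ss = Cmax,ss·e^(−kτ) ≈ 5.008 × 0.1713 ≈ 0.858 mg/L.
Trough 0.9 mg/L vs MEC 2 mg/L: subtherapeutic.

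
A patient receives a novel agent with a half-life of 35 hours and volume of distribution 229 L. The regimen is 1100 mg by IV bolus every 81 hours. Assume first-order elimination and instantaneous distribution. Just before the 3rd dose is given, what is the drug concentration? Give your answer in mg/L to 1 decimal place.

1.2 mg/L

f = (1/2)^(τ/t½) = (1/2)^(81/35) ≈ 0.2011.
C₀ = D/Vd = 1100/229 ≈ 4.803 mg/L.
Before the 3rd dose, 2 doses have been given. Superposition: Cmin = C₀·(f + f²).
≈ 4.803 × (0.2011 + 0.0404) ≈ 4.803 × 0.2415 ≈ 1.160 mg/L.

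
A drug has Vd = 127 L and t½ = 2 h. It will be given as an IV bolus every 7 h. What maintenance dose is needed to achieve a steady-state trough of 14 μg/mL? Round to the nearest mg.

18338 mg

τ/t½ = 7/2 ≈ 3.5, so f = (1/2)^(7/2) ≈ 0.088388.
Cmin,ss = (D/Vd)·f/(1−f), so D = Cmin,ss·Vd·(1−f)/f.
D = 14 × 127 × (1−f)/f ≈ 14 × 127 × 10.31375 ≈ 18337.85 mg.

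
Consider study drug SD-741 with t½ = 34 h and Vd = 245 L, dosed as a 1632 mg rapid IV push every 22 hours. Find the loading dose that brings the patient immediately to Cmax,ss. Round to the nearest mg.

4516 mg

f = (1/2)^(22/34) ≈ 0.638581; accumulation ratio R = 1/(1−f) ≈ 2.76687.
Loading dose to hit Cmax,ss on first dose: D_load = D_maint·R ≈ 1632 × 2.76687 ≈ 4515.53 mg.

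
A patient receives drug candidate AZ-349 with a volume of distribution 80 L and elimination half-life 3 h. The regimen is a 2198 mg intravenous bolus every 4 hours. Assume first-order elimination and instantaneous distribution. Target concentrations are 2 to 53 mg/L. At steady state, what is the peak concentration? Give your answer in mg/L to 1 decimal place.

45.6 mg/L

k = ln2/t½ = ln2/3 ≈ 0.231049 h⁻¹; fraction remaining f = e^(−kτ) = e^(−0.231049×4) ≈ 0.3969.
At steady state, accumulation factor R = 1/(1 − e^(−kτ)) ≈ 1.6581.
Single-dose peak C₀ = D/Vd = 2198/80 ≈ 27.475 mg/L.
Steady-state peak Cmax,ss = C₀·R ≈ 27.475 × 1.6581 ≈ 45.556 mg/L.
Peak 45.6 mg/L vs MTC 53 mg/L: below toxic threshold.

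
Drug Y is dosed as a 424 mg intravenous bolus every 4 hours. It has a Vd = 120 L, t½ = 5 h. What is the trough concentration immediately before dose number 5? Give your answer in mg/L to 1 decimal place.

f = (1/2)^(τ/t½) = (1/2)^(4/5) ≈ 0.5743.
C₀ = D/Vd = 424/120 ≈ 3.533 mg/L.
Before the 5th dose, 4 doses have been given. Superposition: Cmin = C₀·(f + f² + … + f^4).
≈ 3.533 × (0.5743 + 0.3298 + 0.1894 + 0.1088) ≈ 3.533 × 1.2023 ≈ 4.248 mg/L.

4.2 mg/L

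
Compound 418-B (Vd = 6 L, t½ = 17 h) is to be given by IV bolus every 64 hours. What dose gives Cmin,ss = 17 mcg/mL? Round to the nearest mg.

τ/t½ = 64/17 ≈ 3.7647, so f = (1/2)^(64/17) ≈ 0.073572.
Cmin,ss = (D/Vd)·f/(1−f), so D = Cmin,ss·Vd·(1−f)/f.
D = 17 × 6 × (1−f)/f ≈ 17 × 6 × 12.59213 ≈ 1284.40 mg.

1284 mg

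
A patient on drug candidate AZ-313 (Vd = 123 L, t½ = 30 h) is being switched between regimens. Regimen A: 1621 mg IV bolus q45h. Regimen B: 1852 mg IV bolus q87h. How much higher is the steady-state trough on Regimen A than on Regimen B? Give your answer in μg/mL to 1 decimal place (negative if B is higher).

4.9 μg/mL

Regimen A: f = (1/2)^(45/30) ≈ 0.3536; Cmin,ss = (1621/123)·f/(1−f) ≈ 7.209 μg/mL.
Regimen B: f = (1/2)^(87/30) ≈ 0.1340; Cmin,ss = (1852/123)·f/(1−f) ≈ 2.330 μg/mL.
Difference ≈ 7.209 − 2.330 ≈ 4.879 μg/mL.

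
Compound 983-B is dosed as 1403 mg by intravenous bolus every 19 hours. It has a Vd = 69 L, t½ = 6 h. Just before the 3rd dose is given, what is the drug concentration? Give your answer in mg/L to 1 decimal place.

2.5 mg/L

f = (1/2)^(τ/t½) = (1/2)^(19/6) ≈ 0.1114.
C₀ = D/Vd = 1403/69 ≈ 20.333 mg/L.
Before the 3rd dose, 2 doses have been given. Superposition: Cmin = C₀·(f + f²).
≈ 20.333 × (0.1114 + 0.0124) ≈ 20.333 × 0.1238 ≈ 2.517 mg/L.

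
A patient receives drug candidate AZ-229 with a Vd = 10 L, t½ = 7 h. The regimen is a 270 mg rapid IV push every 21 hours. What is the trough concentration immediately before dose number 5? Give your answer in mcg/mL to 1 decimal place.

f = (1/2)^(τ/t½) = (1/2)^(21/7) ≈ 0.1250.
C₀ = D/Vd = 270/10 ≈ 27.000 mcg/mL.
Before the 5th dose, 4 doses have been given. Superposition: Cmin = C₀·(f + f² + … + f^4).
≈ 27.000 × (0.1250 + 0.0156 + 0.0020 + 0.0002) ≈ 27.000 × 0.1428 ≈ 3.856 mcg/mL.

3.9 mcg/mL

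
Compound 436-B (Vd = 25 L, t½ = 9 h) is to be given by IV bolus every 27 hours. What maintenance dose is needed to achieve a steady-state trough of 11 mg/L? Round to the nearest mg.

1925 mg

τ/t½ = 27/9 ≈ 3, so f = (1/2)^(27/9) ≈ 0.125000.
Cmin,ss = (D/Vd)·f/(1−f), so D = Cmin,ss·Vd·(1−f)/f.
D = 11 × 25 × (1−f)/f ≈ 11 × 25 × 7.00000 ≈ 1925.00 mg.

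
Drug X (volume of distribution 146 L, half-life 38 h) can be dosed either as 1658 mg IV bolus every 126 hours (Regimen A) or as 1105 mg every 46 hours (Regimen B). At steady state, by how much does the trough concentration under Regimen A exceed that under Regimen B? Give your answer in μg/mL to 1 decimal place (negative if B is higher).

Regimen A: f = (1/2)^(126/38) ≈ 0.1004; Cmin,ss = (1658/146)·f/(1−f) ≈ 1.267 μg/mL.
Regimen B: f = (1/2)^(46/38) ≈ 0.4321; Cmin,ss = (1105/146)·f/(1−f) ≈ 5.759 μg/mL.
Difference ≈ 1.267 − 5.759 ≈ -4.492 μg/mL.

-4.5 μg/mL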